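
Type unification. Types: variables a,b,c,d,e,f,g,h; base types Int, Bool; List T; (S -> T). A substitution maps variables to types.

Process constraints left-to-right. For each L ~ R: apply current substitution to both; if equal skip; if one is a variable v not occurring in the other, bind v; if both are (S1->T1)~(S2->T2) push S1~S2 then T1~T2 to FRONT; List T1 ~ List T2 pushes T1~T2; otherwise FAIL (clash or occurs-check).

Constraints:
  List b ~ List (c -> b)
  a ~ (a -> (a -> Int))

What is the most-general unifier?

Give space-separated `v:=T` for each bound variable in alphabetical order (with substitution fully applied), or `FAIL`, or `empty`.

Answer: FAIL

Derivation:
step 1: unify List b ~ List (c -> b)  [subst: {-} | 1 pending]
  -> decompose List: push b~(c -> b)
step 2: unify b ~ (c -> b)  [subst: {-} | 1 pending]
  occurs-check fail: b in (c -> b)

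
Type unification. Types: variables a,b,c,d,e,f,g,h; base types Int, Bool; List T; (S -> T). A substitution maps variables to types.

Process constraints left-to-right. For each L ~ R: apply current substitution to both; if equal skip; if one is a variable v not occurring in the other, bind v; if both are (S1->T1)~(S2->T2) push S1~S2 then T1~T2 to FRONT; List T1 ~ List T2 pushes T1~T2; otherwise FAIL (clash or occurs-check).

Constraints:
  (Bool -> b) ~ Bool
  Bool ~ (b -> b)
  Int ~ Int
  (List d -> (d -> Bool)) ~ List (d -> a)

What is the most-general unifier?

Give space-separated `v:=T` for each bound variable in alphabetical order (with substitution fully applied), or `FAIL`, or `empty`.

Answer: FAIL

Derivation:
step 1: unify (Bool -> b) ~ Bool  [subst: {-} | 3 pending]
  clash: (Bool -> b) vs Bool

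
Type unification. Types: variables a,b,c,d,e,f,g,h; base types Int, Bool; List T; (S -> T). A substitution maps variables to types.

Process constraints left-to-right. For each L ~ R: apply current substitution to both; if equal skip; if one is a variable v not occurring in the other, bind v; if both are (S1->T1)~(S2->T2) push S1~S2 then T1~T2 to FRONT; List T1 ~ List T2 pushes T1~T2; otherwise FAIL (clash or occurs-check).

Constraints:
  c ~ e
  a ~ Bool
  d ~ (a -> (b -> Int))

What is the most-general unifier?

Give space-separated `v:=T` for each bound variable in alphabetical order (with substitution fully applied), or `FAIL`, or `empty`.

Answer: a:=Bool c:=e d:=(Bool -> (b -> Int))

Derivation:
step 1: unify c ~ e  [subst: {-} | 2 pending]
  bind c := e
step 2: unify a ~ Bool  [subst: {c:=e} | 1 pending]
  bind a := Bool
step 3: unify d ~ (Bool -> (b -> Int))  [subst: {c:=e, a:=Bool} | 0 pending]
  bind d := (Bool -> (b -> Int))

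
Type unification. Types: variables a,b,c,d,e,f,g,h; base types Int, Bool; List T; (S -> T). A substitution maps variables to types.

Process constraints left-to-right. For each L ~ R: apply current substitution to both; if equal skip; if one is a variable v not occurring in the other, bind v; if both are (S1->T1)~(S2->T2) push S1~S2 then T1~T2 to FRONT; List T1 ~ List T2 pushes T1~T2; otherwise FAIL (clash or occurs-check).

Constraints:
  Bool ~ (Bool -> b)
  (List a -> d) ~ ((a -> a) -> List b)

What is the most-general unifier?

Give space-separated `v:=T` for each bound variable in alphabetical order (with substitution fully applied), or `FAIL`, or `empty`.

Answer: FAIL

Derivation:
step 1: unify Bool ~ (Bool -> b)  [subst: {-} | 1 pending]
  clash: Bool vs (Bool -> b)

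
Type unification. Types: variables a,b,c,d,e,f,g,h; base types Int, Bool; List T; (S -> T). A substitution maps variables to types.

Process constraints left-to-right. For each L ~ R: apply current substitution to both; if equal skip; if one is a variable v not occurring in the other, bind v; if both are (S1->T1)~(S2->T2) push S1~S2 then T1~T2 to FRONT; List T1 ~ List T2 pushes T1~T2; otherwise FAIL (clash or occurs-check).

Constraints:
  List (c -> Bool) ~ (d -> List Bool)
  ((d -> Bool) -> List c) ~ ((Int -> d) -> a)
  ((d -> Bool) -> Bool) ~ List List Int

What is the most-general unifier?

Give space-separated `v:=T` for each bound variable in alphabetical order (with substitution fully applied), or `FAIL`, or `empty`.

Answer: FAIL

Derivation:
step 1: unify List (c -> Bool) ~ (d -> List Bool)  [subst: {-} | 2 pending]
  clash: List (c -> Bool) vs (d -> List Bool)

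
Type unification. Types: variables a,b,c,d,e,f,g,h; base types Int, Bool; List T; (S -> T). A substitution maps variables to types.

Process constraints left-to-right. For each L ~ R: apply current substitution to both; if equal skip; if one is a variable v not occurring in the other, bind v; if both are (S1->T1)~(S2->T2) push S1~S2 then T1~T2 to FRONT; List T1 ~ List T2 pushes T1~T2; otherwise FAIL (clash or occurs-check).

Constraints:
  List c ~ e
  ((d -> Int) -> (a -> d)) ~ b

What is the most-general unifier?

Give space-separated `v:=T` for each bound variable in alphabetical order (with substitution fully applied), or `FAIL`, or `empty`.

step 1: unify List c ~ e  [subst: {-} | 1 pending]
  bind e := List c
step 2: unify ((d -> Int) -> (a -> d)) ~ b  [subst: {e:=List c} | 0 pending]
  bind b := ((d -> Int) -> (a -> d))

Answer: b:=((d -> Int) -> (a -> d)) e:=List c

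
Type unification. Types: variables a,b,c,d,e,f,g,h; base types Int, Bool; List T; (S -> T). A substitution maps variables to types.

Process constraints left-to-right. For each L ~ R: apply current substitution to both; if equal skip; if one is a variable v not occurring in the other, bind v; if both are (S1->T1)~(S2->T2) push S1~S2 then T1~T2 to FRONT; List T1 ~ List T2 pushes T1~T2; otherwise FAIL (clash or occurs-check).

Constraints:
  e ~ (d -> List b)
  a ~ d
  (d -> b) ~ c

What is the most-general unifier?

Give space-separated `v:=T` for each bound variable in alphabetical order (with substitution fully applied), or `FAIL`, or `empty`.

step 1: unify e ~ (d -> List b)  [subst: {-} | 2 pending]
  bind e := (d -> List b)
step 2: unify a ~ d  [subst: {e:=(d -> List b)} | 1 pending]
  bind a := d
step 3: unify (d -> b) ~ c  [subst: {e:=(d -> List b), a:=d} | 0 pending]
  bind c := (d -> b)

Answer: a:=d c:=(d -> b) e:=(d -> List b)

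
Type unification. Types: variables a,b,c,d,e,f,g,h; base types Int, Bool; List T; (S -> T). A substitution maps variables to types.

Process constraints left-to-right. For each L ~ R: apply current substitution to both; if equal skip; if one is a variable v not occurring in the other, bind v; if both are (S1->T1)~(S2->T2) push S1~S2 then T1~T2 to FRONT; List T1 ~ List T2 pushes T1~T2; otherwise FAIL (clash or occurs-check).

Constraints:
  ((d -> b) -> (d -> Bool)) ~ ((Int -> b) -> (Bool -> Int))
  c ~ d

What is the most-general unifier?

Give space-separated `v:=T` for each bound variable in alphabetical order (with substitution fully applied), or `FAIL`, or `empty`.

step 1: unify ((d -> b) -> (d -> Bool)) ~ ((Int -> b) -> (Bool -> Int))  [subst: {-} | 1 pending]
  -> decompose arrow: push (d -> b)~(Int -> b), (d -> Bool)~(Bool -> Int)
step 2: unify (d -> b) ~ (Int -> b)  [subst: {-} | 2 pending]
  -> decompose arrow: push d~Int, b~b
step 3: unify d ~ Int  [subst: {-} | 3 pending]
  bind d := Int
step 4: unify b ~ b  [subst: {d:=Int} | 2 pending]
  -> identical, skip
step 5: unify (Int -> Bool) ~ (Bool -> Int)  [subst: {d:=Int} | 1 pending]
  -> decompose arrow: push Int~Bool, Bool~Int
step 6: unify Int ~ Bool  [subst: {d:=Int} | 2 pending]
  clash: Int vs Bool

Answer: FAIL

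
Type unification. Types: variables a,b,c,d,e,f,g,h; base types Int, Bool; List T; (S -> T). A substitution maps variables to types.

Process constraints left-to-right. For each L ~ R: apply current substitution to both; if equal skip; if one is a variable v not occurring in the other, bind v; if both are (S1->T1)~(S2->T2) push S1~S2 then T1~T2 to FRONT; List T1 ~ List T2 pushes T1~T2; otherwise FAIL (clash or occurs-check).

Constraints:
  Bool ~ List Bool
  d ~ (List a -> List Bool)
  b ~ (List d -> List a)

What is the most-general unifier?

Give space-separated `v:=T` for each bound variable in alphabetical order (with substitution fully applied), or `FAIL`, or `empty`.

Answer: FAIL

Derivation:
step 1: unify Bool ~ List Bool  [subst: {-} | 2 pending]
  clash: Bool vs List Bool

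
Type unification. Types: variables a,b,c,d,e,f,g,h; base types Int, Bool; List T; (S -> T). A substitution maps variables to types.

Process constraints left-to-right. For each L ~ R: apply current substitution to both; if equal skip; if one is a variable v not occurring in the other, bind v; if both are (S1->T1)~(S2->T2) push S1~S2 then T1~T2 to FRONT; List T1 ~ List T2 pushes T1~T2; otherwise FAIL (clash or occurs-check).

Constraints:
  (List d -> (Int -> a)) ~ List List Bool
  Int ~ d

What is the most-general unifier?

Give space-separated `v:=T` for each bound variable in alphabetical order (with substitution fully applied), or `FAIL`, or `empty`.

Answer: FAIL

Derivation:
step 1: unify (List d -> (Int -> a)) ~ List List Bool  [subst: {-} | 1 pending]
  clash: (List d -> (Int -> a)) vs List List Bool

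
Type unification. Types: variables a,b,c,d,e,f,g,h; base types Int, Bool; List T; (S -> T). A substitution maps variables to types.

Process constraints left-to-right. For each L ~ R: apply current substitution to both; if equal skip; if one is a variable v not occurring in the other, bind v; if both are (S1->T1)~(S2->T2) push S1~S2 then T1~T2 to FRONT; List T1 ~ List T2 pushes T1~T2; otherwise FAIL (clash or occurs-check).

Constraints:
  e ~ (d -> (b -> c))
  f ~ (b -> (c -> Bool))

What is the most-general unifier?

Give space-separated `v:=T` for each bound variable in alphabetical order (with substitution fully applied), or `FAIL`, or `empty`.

Answer: e:=(d -> (b -> c)) f:=(b -> (c -> Bool))

Derivation:
step 1: unify e ~ (d -> (b -> c))  [subst: {-} | 1 pending]
  bind e := (d -> (b -> c))
step 2: unify f ~ (b -> (c -> Bool))  [subst: {e:=(d -> (b -> c))} | 0 pending]
  bind f := (b -> (c -> Bool))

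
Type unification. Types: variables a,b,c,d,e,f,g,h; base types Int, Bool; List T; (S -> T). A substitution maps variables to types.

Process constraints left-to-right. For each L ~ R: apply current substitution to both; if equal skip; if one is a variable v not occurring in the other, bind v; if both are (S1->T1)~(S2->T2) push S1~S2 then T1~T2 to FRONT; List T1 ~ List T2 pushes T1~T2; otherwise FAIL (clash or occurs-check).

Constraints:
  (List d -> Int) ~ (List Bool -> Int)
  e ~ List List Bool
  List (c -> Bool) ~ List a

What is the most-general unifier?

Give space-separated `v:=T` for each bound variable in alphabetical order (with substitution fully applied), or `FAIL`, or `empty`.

step 1: unify (List d -> Int) ~ (List Bool -> Int)  [subst: {-} | 2 pending]
  -> decompose arrow: push List d~List Bool, Int~Int
step 2: unify List d ~ List Bool  [subst: {-} | 3 pending]
  -> decompose List: push d~Bool
step 3: unify d ~ Bool  [subst: {-} | 3 pending]
  bind d := Bool
step 4: unify Int ~ Int  [subst: {d:=Bool} | 2 pending]
  -> identical, skip
step 5: unify e ~ List List Bool  [subst: {d:=Bool} | 1 pending]
  bind e := List List Bool
step 6: unify List (c -> Bool) ~ List a  [subst: {d:=Bool, e:=List List Bool} | 0 pending]
  -> decompose List: push (c -> Bool)~a
step 7: unify (c -> Bool) ~ a  [subst: {d:=Bool, e:=List List Bool} | 0 pending]
  bind a := (c -> Bool)

Answer: a:=(c -> Bool) d:=Bool e:=List List Bool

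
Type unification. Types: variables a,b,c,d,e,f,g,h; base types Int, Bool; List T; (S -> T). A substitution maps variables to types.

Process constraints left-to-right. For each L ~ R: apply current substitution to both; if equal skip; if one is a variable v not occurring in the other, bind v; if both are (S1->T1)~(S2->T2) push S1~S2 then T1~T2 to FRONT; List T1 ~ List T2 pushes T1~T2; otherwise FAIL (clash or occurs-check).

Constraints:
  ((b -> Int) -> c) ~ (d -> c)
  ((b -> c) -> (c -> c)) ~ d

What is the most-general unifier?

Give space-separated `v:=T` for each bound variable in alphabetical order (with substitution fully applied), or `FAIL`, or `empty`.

Answer: FAIL

Derivation:
step 1: unify ((b -> Int) -> c) ~ (d -> c)  [subst: {-} | 1 pending]
  -> decompose arrow: push (b -> Int)~d, c~c
step 2: unify (b -> Int) ~ d  [subst: {-} | 2 pending]
  bind d := (b -> Int)
step 3: unify c ~ c  [subst: {d:=(b -> Int)} | 1 pending]
  -> identical, skip
step 4: unify ((b -> c) -> (c -> c)) ~ (b -> Int)  [subst: {d:=(b -> Int)} | 0 pending]
  -> decompose arrow: push (b -> c)~b, (c -> c)~Int
step 5: unify (b -> c) ~ b  [subst: {d:=(b -> Int)} | 1 pending]
  occurs-check fail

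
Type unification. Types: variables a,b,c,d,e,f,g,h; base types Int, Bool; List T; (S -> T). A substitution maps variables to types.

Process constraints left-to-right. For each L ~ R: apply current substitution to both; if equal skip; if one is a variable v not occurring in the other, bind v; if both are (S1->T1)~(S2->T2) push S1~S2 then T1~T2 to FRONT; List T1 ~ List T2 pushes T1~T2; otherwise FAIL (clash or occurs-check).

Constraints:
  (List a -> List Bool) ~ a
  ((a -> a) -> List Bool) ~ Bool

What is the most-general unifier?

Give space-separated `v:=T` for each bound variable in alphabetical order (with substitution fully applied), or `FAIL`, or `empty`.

Answer: FAIL

Derivation:
step 1: unify (List a -> List Bool) ~ a  [subst: {-} | 1 pending]
  occurs-check fail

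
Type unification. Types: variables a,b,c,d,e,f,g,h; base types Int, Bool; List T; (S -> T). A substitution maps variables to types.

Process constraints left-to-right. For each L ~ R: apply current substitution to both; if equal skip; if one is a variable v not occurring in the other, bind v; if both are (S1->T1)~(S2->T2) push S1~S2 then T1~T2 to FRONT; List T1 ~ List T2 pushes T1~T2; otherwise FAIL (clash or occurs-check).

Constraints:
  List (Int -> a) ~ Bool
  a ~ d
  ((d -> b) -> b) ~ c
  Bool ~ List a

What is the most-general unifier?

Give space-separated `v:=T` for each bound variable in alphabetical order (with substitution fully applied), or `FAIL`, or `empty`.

Answer: FAIL

Derivation:
step 1: unify List (Int -> a) ~ Bool  [subst: {-} | 3 pending]
  clash: List (Int -> a) vs Bool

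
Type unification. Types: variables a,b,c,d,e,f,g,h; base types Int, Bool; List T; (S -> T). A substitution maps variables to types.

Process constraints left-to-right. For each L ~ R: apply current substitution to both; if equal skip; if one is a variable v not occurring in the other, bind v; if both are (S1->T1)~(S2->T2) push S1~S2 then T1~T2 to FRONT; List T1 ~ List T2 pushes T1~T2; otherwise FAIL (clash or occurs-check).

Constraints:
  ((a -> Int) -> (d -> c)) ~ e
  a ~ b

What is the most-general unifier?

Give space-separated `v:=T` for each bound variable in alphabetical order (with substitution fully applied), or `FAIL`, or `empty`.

step 1: unify ((a -> Int) -> (d -> c)) ~ e  [subst: {-} | 1 pending]
  bind e := ((a -> Int) -> (d -> c))
step 2: unify a ~ b  [subst: {e:=((a -> Int) -> (d -> c))} | 0 pending]
  bind a := b

Answer: a:=b e:=((b -> Int) -> (d -> c))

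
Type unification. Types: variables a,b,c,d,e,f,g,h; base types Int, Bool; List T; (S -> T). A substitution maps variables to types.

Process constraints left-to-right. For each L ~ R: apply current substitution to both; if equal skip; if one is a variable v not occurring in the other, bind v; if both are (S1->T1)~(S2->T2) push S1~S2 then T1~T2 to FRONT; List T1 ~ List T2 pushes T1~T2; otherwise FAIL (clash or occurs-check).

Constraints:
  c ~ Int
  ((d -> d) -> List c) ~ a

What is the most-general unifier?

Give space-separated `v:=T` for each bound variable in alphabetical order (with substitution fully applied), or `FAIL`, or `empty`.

Answer: a:=((d -> d) -> List Int) c:=Int

Derivation:
step 1: unify c ~ Int  [subst: {-} | 1 pending]
  bind c := Int
step 2: unify ((d -> d) -> List Int) ~ a  [subst: {c:=Int} | 0 pending]
  bind a := ((d -> d) -> List Int)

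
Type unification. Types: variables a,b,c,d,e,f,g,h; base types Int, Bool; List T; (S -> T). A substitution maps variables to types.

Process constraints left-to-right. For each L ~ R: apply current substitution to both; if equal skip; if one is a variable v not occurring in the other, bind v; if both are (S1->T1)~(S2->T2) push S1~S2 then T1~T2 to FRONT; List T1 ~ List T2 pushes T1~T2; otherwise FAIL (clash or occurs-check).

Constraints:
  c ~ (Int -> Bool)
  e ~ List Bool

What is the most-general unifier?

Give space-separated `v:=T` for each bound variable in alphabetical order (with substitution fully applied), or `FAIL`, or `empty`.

Answer: c:=(Int -> Bool) e:=List Bool

Derivation:
step 1: unify c ~ (Int -> Bool)  [subst: {-} | 1 pending]
  bind c := (Int -> Bool)
step 2: unify e ~ List Bool  [subst: {c:=(Int -> Bool)} | 0 pending]
  bind e := List Bool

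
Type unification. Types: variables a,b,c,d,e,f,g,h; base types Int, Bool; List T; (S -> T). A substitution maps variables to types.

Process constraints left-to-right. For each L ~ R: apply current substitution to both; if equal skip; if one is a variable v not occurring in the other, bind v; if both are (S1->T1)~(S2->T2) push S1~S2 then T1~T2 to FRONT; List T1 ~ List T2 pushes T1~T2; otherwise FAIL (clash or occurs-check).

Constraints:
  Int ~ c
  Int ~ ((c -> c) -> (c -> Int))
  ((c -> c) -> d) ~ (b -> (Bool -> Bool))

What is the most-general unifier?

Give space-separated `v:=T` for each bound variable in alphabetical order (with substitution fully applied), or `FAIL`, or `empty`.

step 1: unify Int ~ c  [subst: {-} | 2 pending]
  bind c := Int
step 2: unify Int ~ ((Int -> Int) -> (Int -> Int))  [subst: {c:=Int} | 1 pending]
  clash: Int vs ((Int -> Int) -> (Int -> Int))

Answer: FAIL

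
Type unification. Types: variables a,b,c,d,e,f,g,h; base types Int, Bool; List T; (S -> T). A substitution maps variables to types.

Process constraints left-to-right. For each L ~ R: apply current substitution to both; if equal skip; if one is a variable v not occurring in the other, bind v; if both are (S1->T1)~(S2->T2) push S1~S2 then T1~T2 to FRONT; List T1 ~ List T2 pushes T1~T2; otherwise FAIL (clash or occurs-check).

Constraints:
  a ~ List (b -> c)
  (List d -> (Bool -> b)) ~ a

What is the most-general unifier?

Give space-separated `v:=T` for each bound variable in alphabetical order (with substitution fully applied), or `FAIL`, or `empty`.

step 1: unify a ~ List (b -> c)  [subst: {-} | 1 pending]
  bind a := List (b -> c)
step 2: unify (List d -> (Bool -> b)) ~ List (b -> c)  [subst: {a:=List (b -> c)} | 0 pending]
  clash: (List d -> (Bool -> b)) vs List (b -> c)

Answer: FAIL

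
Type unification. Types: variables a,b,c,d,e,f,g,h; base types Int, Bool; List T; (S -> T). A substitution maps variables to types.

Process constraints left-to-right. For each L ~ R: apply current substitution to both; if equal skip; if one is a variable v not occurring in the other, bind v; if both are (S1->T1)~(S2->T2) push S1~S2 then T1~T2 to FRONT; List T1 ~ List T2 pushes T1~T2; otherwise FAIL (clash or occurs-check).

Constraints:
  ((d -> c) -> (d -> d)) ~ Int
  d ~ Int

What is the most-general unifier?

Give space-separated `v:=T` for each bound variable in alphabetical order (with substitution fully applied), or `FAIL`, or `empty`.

Answer: FAIL

Derivation:
step 1: unify ((d -> c) -> (d -> d)) ~ Int  [subst: {-} | 1 pending]
  clash: ((d -> c) -> (d -> d)) vs Int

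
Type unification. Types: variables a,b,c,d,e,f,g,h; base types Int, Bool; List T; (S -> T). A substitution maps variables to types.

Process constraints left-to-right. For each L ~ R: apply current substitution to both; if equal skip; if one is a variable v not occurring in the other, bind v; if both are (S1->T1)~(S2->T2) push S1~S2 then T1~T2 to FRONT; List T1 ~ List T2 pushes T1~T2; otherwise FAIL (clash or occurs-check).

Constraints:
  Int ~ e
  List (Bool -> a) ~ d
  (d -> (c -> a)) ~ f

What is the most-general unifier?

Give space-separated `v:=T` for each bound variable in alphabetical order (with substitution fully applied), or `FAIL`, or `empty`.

step 1: unify Int ~ e  [subst: {-} | 2 pending]
  bind e := Int
step 2: unify List (Bool -> a) ~ d  [subst: {e:=Int} | 1 pending]
  bind d := List (Bool -> a)
step 3: unify (List (Bool -> a) -> (c -> a)) ~ f  [subst: {e:=Int, d:=List (Bool -> a)} | 0 pending]
  bind f := (List (Bool -> a) -> (c -> a))

Answer: d:=List (Bool -> a) e:=Int f:=(List (Bool -> a) -> (c -> a))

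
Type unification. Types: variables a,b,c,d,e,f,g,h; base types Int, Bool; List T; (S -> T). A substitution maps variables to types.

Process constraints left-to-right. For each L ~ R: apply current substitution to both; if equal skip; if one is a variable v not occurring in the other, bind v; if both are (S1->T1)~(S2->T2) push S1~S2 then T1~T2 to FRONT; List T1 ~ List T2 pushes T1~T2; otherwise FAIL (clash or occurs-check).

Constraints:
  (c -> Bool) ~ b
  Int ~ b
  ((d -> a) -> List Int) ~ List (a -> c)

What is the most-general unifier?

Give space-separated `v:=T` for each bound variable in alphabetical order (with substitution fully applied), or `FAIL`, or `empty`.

Answer: FAIL

Derivation:
step 1: unify (c -> Bool) ~ b  [subst: {-} | 2 pending]
  bind b := (c -> Bool)
step 2: unify Int ~ (c -> Bool)  [subst: {b:=(c -> Bool)} | 1 pending]
  clash: Int vs (c -> Bool)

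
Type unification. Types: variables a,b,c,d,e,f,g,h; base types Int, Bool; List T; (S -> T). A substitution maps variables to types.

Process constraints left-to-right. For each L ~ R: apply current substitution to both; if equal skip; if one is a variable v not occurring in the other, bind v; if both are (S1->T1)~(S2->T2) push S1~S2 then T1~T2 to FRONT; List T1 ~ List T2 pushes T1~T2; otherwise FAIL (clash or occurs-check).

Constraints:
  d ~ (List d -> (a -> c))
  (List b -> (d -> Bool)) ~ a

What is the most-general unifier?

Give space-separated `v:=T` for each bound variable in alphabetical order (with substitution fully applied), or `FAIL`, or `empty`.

step 1: unify d ~ (List d -> (a -> c))  [subst: {-} | 1 pending]
  occurs-check fail: d in (List d -> (a -> c))

Answer: FAIL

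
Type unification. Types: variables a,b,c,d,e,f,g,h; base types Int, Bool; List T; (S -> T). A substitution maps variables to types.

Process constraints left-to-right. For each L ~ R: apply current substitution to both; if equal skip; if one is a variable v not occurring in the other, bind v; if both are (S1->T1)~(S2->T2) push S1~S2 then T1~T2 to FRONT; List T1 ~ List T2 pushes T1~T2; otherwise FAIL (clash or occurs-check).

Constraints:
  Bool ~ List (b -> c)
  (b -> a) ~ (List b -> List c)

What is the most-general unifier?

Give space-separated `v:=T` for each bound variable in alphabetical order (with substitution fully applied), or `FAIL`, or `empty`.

Answer: FAIL

Derivation:
step 1: unify Bool ~ List (b -> c)  [subst: {-} | 1 pending]
  clash: Bool vs List (b -> c)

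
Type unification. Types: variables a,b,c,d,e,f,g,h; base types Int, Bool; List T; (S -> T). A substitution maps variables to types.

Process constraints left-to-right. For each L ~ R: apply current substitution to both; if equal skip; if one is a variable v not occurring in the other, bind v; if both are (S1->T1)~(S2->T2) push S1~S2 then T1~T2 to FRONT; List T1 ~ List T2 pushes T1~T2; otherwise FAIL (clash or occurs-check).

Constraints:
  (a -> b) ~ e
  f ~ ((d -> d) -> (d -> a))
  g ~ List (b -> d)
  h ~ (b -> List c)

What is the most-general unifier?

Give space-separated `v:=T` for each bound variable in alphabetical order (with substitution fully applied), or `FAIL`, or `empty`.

step 1: unify (a -> b) ~ e  [subst: {-} | 3 pending]
  bind e := (a -> b)
step 2: unify f ~ ((d -> d) -> (d -> a))  [subst: {e:=(a -> b)} | 2 pending]
  bind f := ((d -> d) -> (d -> a))
step 3: unify g ~ List (b -> d)  [subst: {e:=(a -> b), f:=((d -> d) -> (d -> a))} | 1 pending]
  bind g := List (b -> d)
step 4: unify h ~ (b -> List c)  [subst: {e:=(a -> b), f:=((d -> d) -> (d -> a)), g:=List (b -> d)} | 0 pending]
  bind h := (b -> List c)

Answer: e:=(a -> b) f:=((d -> d) -> (d -> a)) g:=List (b -> d) h:=(b -> List c)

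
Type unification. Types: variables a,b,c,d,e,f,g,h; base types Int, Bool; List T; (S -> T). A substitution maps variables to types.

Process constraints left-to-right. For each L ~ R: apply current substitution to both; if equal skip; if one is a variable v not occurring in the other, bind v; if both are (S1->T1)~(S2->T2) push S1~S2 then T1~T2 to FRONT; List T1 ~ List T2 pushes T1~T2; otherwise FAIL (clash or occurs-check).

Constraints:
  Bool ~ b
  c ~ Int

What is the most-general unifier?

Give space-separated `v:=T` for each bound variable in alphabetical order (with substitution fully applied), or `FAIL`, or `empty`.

step 1: unify Bool ~ b  [subst: {-} | 1 pending]
  bind b := Bool
step 2: unify c ~ Int  [subst: {b:=Bool} | 0 pending]
  bind c := Int

Answer: b:=Bool c:=Int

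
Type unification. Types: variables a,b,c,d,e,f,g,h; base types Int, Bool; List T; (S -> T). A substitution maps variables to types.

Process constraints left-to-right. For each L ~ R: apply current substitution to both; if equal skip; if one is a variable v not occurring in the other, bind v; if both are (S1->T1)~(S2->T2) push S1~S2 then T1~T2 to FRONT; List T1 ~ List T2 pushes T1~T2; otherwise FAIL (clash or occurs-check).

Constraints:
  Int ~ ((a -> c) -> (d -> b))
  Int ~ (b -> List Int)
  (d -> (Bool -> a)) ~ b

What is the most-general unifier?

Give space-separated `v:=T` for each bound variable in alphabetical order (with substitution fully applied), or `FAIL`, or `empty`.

step 1: unify Int ~ ((a -> c) -> (d -> b))  [subst: {-} | 2 pending]
  clash: Int vs ((a -> c) -> (d -> b))

Answer: FAIL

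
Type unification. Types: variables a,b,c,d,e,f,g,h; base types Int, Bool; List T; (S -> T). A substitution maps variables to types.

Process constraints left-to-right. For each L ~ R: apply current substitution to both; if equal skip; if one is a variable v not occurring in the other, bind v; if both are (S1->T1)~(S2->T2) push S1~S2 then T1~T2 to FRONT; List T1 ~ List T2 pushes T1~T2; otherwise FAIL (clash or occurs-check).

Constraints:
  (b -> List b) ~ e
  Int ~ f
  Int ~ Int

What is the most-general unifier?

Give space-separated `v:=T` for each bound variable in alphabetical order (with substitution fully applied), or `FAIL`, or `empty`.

step 1: unify (b -> List b) ~ e  [subst: {-} | 2 pending]
  bind e := (b -> List b)
step 2: unify Int ~ f  [subst: {e:=(b -> List b)} | 1 pending]
  bind f := Int
step 3: unify Int ~ Int  [subst: {e:=(b -> List b), f:=Int} | 0 pending]
  -> identical, skip

Answer: e:=(b -> List b) f:=Int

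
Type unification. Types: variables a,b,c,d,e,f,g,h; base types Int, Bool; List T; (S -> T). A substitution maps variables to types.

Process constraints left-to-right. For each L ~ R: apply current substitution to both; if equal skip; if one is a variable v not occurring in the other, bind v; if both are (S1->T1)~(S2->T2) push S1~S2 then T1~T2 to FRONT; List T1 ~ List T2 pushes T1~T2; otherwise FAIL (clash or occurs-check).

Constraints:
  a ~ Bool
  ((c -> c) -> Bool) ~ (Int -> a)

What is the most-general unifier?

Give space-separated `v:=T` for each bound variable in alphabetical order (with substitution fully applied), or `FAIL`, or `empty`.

Answer: FAIL

Derivation:
step 1: unify a ~ Bool  [subst: {-} | 1 pending]
  bind a := Bool
step 2: unify ((c -> c) -> Bool) ~ (Int -> Bool)  [subst: {a:=Bool} | 0 pending]
  -> decompose arrow: push (c -> c)~Int, Bool~Bool
step 3: unify (c -> c) ~ Int  [subst: {a:=Bool} | 1 pending]
  clash: (c -> c) vs Int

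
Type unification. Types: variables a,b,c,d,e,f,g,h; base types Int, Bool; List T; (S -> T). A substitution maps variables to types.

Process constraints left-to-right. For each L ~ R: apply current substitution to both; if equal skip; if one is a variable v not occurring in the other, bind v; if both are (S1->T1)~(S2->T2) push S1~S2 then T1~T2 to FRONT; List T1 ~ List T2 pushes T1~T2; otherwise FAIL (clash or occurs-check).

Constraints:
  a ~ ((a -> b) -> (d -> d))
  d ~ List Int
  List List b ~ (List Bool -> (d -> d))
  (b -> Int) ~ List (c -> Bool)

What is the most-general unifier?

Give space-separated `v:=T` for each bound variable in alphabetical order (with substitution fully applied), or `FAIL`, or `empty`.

Answer: FAIL

Derivation:
step 1: unify a ~ ((a -> b) -> (d -> d))  [subst: {-} | 3 pending]
  occurs-check fail: a in ((a -> b) -> (d -> d))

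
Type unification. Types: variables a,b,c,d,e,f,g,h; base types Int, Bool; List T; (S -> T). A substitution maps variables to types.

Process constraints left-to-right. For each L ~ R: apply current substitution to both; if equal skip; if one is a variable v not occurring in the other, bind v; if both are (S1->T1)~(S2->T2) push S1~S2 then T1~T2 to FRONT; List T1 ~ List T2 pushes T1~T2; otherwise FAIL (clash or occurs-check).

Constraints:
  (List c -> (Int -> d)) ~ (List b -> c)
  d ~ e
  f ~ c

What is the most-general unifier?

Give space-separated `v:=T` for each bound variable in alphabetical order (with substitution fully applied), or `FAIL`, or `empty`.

step 1: unify (List c -> (Int -> d)) ~ (List b -> c)  [subst: {-} | 2 pending]
  -> decompose arrow: push List c~List b, (Int -> d)~c
step 2: unify List c ~ List b  [subst: {-} | 3 pending]
  -> decompose List: push c~b
step 3: unify c ~ b  [subst: {-} | 3 pending]
  bind c := b
step 4: unify (Int -> d) ~ b  [subst: {c:=b} | 2 pending]
  bind b := (Int -> d)
step 5: unify d ~ e  [subst: {c:=b, b:=(Int -> d)} | 1 pending]
  bind d := e
step 6: unify f ~ (Int -> e)  [subst: {c:=b, b:=(Int -> d), d:=e} | 0 pending]
  bind f := (Int -> e)

Answer: b:=(Int -> e) c:=(Int -> e) d:=e f:=(Int -> e)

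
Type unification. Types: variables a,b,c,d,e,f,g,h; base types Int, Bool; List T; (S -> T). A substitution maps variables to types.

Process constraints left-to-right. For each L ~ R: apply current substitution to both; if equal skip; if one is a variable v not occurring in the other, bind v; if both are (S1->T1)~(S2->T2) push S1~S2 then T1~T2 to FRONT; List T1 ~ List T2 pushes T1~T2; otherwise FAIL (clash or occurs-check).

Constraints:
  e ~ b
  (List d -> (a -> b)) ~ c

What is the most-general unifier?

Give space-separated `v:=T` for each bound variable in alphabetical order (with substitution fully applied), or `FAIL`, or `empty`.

step 1: unify e ~ b  [subst: {-} | 1 pending]
  bind e := b
step 2: unify (List d -> (a -> b)) ~ c  [subst: {e:=b} | 0 pending]
  bind c := (List d -> (a -> b))

Answer: c:=(List d -> (a -> b)) e:=b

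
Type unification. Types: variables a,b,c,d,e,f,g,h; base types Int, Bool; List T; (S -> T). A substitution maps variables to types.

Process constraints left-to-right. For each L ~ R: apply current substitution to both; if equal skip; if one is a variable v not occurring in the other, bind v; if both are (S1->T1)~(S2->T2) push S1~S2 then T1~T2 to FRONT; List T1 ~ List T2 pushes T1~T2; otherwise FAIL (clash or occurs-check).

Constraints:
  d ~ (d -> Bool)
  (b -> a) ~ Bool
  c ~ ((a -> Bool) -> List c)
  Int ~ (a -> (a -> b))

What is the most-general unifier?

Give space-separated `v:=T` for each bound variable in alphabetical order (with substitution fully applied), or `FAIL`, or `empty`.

step 1: unify d ~ (d -> Bool)  [subst: {-} | 3 pending]
  occurs-check fail: d in (d -> Bool)

Answer: FAIL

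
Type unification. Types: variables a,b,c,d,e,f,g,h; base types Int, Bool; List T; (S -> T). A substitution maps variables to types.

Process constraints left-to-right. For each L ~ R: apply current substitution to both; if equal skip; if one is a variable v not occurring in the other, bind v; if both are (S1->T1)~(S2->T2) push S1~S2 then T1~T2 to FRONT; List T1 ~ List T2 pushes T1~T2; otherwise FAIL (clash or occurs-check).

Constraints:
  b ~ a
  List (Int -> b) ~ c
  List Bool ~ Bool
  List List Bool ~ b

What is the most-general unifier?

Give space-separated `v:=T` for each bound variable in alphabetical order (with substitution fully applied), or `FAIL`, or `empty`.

Answer: FAIL

Derivation:
step 1: unify b ~ a  [subst: {-} | 3 pending]
  bind b := a
step 2: unify List (Int -> a) ~ c  [subst: {b:=a} | 2 pending]
  bind c := List (Int -> a)
step 3: unify List Bool ~ Bool  [subst: {b:=a, c:=List (Int -> a)} | 1 pending]
  clash: List Bool vs Bool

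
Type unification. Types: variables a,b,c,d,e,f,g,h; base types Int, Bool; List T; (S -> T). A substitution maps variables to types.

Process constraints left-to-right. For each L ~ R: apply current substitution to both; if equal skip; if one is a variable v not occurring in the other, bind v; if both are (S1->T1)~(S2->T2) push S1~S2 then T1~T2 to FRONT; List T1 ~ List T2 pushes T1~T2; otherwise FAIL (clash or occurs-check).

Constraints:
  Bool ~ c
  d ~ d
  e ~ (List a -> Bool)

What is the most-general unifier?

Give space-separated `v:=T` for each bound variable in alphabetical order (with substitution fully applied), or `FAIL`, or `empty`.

step 1: unify Bool ~ c  [subst: {-} | 2 pending]
  bind c := Bool
step 2: unify d ~ d  [subst: {c:=Bool} | 1 pending]
  -> identical, skip
step 3: unify e ~ (List a -> Bool)  [subst: {c:=Bool} | 0 pending]
  bind e := (List a -> Bool)

Answer: c:=Bool e:=(List a -> Bool)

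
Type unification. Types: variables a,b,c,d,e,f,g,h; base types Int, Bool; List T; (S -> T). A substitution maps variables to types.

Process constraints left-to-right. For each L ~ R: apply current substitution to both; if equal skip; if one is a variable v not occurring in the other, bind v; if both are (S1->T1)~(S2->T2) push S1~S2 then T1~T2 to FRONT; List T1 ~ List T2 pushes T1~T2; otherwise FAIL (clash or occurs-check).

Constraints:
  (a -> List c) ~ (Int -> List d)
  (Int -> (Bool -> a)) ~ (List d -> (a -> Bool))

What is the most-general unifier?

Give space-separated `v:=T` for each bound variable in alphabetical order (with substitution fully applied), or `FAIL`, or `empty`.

step 1: unify (a -> List c) ~ (Int -> List d)  [subst: {-} | 1 pending]
  -> decompose arrow: push a~Int, List c~List d
step 2: unify a ~ Int  [subst: {-} | 2 pending]
  bind a := Int
step 3: unify List c ~ List d  [subst: {a:=Int} | 1 pending]
  -> decompose List: push c~d
step 4: unify c ~ d  [subst: {a:=Int} | 1 pending]
  bind c := d
step 5: unify (Int -> (Bool -> Int)) ~ (List d -> (Int -> Bool))  [subst: {a:=Int, c:=d} | 0 pending]
  -> decompose arrow: push Int~List d, (Bool -> Int)~(Int -> Bool)
step 6: unify Int ~ List d  [subst: {a:=Int, c:=d} | 1 pending]
  clash: Int vs List d

Answer: FAIL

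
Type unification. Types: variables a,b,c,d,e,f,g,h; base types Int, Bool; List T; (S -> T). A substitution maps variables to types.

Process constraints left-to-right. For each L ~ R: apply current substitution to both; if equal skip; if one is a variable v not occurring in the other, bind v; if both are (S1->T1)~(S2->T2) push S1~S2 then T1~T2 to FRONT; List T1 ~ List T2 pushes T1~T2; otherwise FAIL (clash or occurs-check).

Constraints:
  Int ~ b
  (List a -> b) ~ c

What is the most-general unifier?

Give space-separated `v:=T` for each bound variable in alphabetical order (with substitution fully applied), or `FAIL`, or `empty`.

Answer: b:=Int c:=(List a -> Int)

Derivation:
step 1: unify Int ~ b  [subst: {-} | 1 pending]
  bind b := Int
step 2: unify (List a -> Int) ~ c  [subst: {b:=Int} | 0 pending]
  bind c := (List a -> Int)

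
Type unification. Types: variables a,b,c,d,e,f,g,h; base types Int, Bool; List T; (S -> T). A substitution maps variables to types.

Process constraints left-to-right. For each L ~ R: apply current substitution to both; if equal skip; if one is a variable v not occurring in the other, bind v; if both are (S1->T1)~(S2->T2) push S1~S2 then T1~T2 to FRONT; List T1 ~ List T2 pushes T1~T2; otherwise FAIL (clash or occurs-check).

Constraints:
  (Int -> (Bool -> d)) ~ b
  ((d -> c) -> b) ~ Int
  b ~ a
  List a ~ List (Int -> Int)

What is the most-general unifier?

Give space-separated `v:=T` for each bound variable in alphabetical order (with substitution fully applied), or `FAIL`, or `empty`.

Answer: FAIL

Derivation:
step 1: unify (Int -> (Bool -> d)) ~ b  [subst: {-} | 3 pending]
  bind b := (Int -> (Bool -> d))
step 2: unify ((d -> c) -> (Int -> (Bool -> d))) ~ Int  [subst: {b:=(Int -> (Bool -> d))} | 2 pending]
  clash: ((d -> c) -> (Int -> (Bool -> d))) vs Int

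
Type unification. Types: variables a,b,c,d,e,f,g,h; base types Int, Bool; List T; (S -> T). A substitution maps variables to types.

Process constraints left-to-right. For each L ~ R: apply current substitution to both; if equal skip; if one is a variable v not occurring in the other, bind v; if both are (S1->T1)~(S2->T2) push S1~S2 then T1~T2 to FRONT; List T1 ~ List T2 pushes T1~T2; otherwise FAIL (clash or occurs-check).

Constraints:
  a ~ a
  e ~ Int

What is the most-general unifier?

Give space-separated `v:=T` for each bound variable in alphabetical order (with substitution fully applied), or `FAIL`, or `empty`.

Answer: e:=Int

Derivation:
step 1: unify a ~ a  [subst: {-} | 1 pending]
  -> identical, skip
step 2: unify e ~ Int  [subst: {-} | 0 pending]
  bind e := Int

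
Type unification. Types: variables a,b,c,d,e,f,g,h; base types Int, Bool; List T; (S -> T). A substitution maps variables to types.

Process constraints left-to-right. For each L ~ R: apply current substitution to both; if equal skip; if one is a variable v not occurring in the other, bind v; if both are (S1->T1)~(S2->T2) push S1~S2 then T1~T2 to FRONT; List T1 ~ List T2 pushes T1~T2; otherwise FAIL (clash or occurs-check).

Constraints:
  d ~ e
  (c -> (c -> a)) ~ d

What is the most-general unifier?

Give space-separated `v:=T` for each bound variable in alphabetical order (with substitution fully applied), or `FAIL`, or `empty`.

Answer: d:=(c -> (c -> a)) e:=(c -> (c -> a))

Derivation:
step 1: unify d ~ e  [subst: {-} | 1 pending]
  bind d := e
step 2: unify (c -> (c -> a)) ~ e  [subst: {d:=e} | 0 pending]
  bind e := (c -> (c -> a))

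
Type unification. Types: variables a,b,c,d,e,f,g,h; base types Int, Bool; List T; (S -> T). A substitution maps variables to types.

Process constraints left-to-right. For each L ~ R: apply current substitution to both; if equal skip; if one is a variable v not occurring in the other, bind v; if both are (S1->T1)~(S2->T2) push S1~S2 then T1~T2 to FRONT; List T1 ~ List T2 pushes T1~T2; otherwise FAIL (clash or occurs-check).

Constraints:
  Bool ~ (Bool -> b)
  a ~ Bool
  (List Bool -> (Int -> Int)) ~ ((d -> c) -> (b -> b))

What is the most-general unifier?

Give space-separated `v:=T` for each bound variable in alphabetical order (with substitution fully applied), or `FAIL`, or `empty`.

Answer: FAIL

Derivation:
step 1: unify Bool ~ (Bool -> b)  [subst: {-} | 2 pending]
  clash: Bool vs (Bool -> b)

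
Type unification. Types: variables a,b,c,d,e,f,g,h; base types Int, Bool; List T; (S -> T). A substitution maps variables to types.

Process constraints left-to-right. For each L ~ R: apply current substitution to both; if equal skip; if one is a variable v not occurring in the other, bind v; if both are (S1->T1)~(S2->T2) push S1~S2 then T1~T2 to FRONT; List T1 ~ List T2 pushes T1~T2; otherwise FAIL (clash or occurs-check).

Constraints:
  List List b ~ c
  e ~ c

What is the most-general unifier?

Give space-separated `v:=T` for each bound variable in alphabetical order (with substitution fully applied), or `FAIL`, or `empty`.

Answer: c:=List List b e:=List List b

Derivation:
step 1: unify List List b ~ c  [subst: {-} | 1 pending]
  bind c := List List b
step 2: unify e ~ List List b  [subst: {c:=List List b} | 0 pending]
  bind e := List List b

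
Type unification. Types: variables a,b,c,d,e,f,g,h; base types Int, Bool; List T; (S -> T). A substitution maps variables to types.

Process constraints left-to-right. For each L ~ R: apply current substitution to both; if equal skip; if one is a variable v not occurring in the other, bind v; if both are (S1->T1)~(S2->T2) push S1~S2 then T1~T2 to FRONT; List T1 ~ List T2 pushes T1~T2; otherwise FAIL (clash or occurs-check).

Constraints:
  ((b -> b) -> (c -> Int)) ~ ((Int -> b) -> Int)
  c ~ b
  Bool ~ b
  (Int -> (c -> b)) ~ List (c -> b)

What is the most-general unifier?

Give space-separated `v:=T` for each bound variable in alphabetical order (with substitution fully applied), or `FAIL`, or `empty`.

Answer: FAIL

Derivation:
step 1: unify ((b -> b) -> (c -> Int)) ~ ((Int -> b) -> Int)  [subst: {-} | 3 pending]
  -> decompose arrow: push (b -> b)~(Int -> b), (c -> Int)~Int
step 2: unify (b -> b) ~ (Int -> b)  [subst: {-} | 4 pending]
  -> decompose arrow: push b~Int, b~b
step 3: unify b ~ Int  [subst: {-} | 5 pending]
  bind b := Int
step 4: unify Int ~ Int  [subst: {b:=Int} | 4 pending]
  -> identical, skip
step 5: unify (c -> Int) ~ Int  [subst: {b:=Int} | 3 pending]
  clash: (c -> Int) vs Int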